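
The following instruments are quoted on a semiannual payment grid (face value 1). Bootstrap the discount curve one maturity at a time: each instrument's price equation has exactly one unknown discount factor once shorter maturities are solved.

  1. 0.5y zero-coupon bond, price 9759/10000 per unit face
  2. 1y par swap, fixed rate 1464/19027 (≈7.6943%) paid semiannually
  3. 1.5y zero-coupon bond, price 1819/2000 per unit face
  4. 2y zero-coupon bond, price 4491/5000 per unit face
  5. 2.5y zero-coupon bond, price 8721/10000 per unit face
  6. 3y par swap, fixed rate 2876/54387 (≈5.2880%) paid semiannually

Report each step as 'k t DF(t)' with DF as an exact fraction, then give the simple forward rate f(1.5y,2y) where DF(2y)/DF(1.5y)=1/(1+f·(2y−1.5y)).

1 1/2 9759/10000
2 1 2317/2500
3 3/2 1819/2000
4 2 4491/5000
5 5/2 8721/10000
6 3 4281/5000
f(1.5y,2y) = ((1819/2000)/(4491/5000) − 1)/(1/2) = 113/4491 ≈ 2.5161%

step 1 [0.5y] zero: DF = P = 9759/10000 ≈ 0.975900
step 2 [1y] swap r/2=732/19027: DF=(1 − 732/19027·(0.975900))/(1+732/19027) = 2317/2500 ≈ 0.926800
step 3 [1.5y] zero: DF = P = 1819/2000 ≈ 0.909500
step 4 [2y] zero: DF = P = 4491/5000 ≈ 0.898200
step 5 [2.5y] zero: DF = P = 8721/10000 ≈ 0.872100
step 6 [3y] swap r/2=1438/54387: DF=(1 − 1438/54387·(0.975900+0.926800+0.909500+0.898200+0.872100))/(1+1438/54387) = 4281/5000 ≈ 0.856200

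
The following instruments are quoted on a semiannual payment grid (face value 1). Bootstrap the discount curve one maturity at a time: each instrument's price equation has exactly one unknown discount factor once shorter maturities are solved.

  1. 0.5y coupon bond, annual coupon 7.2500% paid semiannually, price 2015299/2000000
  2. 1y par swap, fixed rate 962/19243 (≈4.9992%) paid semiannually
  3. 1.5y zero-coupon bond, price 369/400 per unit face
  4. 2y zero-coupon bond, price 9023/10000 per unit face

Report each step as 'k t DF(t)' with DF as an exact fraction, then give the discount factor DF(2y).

step 1 [0.5y] bond c/2=29/800: DF=(2015299/2000000 − 29/800·(0))/(1+29/800) = 2431/2500 ≈ 0.972400
step 2 [1y] swap r/2=481/19243: DF=(1 − 481/19243·(0.972400))/(1+481/19243) = 9519/10000 ≈ 0.951900
step 3 [1.5y] zero: DF = P = 369/400 ≈ 0.922500
step 4 [2y] zero: DF = P = 9023/10000 ≈ 0.902300

1 1/2 2431/2500
2 1 9519/10000
3 3/2 369/400
4 2 9023/10000
DF(2y) = 9023/10000 ≈ 0.902300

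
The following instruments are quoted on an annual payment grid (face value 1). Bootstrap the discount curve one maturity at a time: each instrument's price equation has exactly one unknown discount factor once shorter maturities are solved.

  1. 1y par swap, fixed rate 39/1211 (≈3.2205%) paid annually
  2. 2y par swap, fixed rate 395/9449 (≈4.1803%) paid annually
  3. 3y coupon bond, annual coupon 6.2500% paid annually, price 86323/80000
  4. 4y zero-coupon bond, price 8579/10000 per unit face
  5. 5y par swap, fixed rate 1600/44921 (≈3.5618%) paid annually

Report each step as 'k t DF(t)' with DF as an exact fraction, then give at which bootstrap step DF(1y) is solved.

step 1 [1y] swap r/1=39/1211: DF=(1 − 39/1211·(0))/(1+39/1211) = 1211/1250 ≈ 0.968800
step 2 [2y] swap r/1=395/9449: DF=(1 − 395/9449·(0.968800))/(1+395/9449) = 921/1000 ≈ 0.921000
step 3 [3y] bond c/1=1/16: DF=(86323/80000 − 1/16·(0.968800+0.921000))/(1+1/16) = 2261/2500 ≈ 0.904400
step 4 [4y] zero: DF = P = 8579/10000 ≈ 0.857900
step 5 [5y] swap r/1=1600/44921: DF=(1 − 1600/44921·(0.968800+0.921000+0.904400+0.857900))/(1+1600/44921) = 21/25 ≈ 0.840000

1 1 1211/1250
2 2 921/1000
3 3 2261/2500
4 4 8579/10000
5 5 21/25
DF(1y) is solved at step 1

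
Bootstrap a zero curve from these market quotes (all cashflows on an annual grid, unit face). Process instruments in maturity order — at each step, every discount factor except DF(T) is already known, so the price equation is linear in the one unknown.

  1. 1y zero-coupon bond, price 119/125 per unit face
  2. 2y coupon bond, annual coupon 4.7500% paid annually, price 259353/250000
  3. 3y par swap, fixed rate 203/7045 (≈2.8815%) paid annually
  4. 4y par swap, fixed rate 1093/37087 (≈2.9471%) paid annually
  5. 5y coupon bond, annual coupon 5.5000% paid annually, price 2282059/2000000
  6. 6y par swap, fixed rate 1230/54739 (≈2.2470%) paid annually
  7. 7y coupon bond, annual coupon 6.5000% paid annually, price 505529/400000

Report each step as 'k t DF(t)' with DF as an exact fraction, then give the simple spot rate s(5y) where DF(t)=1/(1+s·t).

step 1 [1y] zero: DF = P = 119/125 ≈ 0.952000
step 2 [2y] bond c/1=19/400: DF=(259353/250000 − 19/400·(0.952000))/(1+19/400) = 592/625 ≈ 0.947200
step 3 [3y] swap r/1=203/7045: DF=(1 − 203/7045·(0.952000+0.947200))/(1+203/7045) = 2297/2500 ≈ 0.918800
step 4 [4y] swap r/1=1093/37087: DF=(1 − 1093/37087·(0.952000+0.947200+0.918800))/(1+1093/37087) = 8907/10000 ≈ 0.890700
step 5 [5y] bond c/1=11/200: DF=(2282059/2000000 − 11/200·(0.952000+0.947200+0.918800+0.890700))/(1+11/200) = 4441/5000 ≈ 0.888200
step 6 [6y] swap r/1=1230/54739: DF=(1 − 1230/54739·(0.952000+0.947200+0.918800+0.890700+0.888200))/(1+1230/54739) = 877/1000 ≈ 0.877000
step 7 [7y] bond c/1=13/200: DF=(505529/400000 − 13/200·(0.952000+0.947200+0.918800+0.890700+0.888200+0.877000))/(1+13/200) = 4263/5000 ≈ 0.852600

1 1 119/125
2 2 592/625
3 3 2297/2500
4 4 8907/10000
5 5 4441/5000
6 6 877/1000
7 7 4263/5000
s(5y) = (1/(4441/5000) − 1)/(5) = 559/22205 ≈ 2.5175%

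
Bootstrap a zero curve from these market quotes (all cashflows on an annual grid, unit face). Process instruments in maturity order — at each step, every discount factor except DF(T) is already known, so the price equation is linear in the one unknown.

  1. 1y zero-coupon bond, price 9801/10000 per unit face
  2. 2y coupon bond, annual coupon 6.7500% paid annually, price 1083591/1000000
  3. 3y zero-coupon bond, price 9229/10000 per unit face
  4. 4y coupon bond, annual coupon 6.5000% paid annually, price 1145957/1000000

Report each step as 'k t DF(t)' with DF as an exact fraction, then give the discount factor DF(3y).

1 1 9801/10000
2 2 9531/10000
3 3 9229/10000
4 4 9017/10000
DF(3y) = 9229/10000 ≈ 0.922900

step 1 [1y] zero: DF = P = 9801/10000 ≈ 0.980100
step 2 [2y] bond c/1=27/400: DF=(1083591/1000000 − 27/400·(0.980100))/(1+27/400) = 9531/10000 ≈ 0.953100
step 3 [3y] zero: DF = P = 9229/10000 ≈ 0.922900
step 4 [4y] bond c/1=13/200: DF=(1145957/1000000 − 13/200·(0.980100+0.953100+0.922900))/(1+13/200) = 9017/10000 ≈ 0.901700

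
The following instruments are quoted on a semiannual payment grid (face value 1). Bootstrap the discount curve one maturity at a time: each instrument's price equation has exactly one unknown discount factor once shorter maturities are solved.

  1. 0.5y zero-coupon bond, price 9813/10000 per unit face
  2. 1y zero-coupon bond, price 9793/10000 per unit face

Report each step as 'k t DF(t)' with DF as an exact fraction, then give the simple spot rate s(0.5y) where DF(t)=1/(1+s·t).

step 1 [0.5y] zero: DF = P = 9813/10000 ≈ 0.981300
step 2 [1y] zero: DF = P = 9793/10000 ≈ 0.979300

1 1/2 9813/10000
2 1 9793/10000
s(0.5y) = (1/(9813/10000) − 1)/(1/2) = 374/9813 ≈ 3.8113%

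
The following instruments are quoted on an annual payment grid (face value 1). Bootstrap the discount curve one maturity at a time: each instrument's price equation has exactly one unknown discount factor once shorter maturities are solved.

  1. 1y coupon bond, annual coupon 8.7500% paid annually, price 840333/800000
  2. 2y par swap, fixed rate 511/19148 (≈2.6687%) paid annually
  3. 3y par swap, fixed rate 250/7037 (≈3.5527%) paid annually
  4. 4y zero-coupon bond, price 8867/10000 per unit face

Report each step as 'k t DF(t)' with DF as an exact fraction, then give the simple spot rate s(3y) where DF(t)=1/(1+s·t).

1 1 9659/10000
2 2 9489/10000
3 3 9/10
4 4 8867/10000
s(3y) = (1/(9/10) − 1)/(3) = 1/27 ≈ 3.7037%

step 1 [1y] bond c/1=7/80: DF=(840333/800000 − 7/80·(0))/(1+7/80) = 9659/10000 ≈ 0.965900
step 2 [2y] swap r/1=511/19148: DF=(1 − 511/19148·(0.965900))/(1+511/19148) = 9489/10000 ≈ 0.948900
step 3 [3y] swap r/1=250/7037: DF=(1 − 250/7037·(0.965900+0.948900))/(1+250/7037) = 9/10 ≈ 0.900000
step 4 [4y] zero: DF = P = 8867/10000 ≈ 0.886700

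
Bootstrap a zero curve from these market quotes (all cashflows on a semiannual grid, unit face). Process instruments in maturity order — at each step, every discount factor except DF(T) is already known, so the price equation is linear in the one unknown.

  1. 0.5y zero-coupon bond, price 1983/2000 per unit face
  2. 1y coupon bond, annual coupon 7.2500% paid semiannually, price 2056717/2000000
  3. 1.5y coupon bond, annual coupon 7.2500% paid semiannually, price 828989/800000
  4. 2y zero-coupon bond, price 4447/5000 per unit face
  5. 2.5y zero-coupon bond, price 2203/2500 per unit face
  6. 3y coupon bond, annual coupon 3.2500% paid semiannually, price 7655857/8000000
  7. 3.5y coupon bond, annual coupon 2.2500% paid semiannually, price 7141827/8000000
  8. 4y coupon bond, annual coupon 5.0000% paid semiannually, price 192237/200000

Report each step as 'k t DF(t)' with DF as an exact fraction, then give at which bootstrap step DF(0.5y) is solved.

1 1/2 1983/2000
2 1 9577/10000
3 3/2 4659/5000
4 2 4447/5000
5 5/2 2203/2500
6 3 8673/10000
7 7/2 4107/5000
8 4 7831/10000
DF(0.5y) is solved at step 1

step 1 [0.5y] zero: DF = P = 1983/2000 ≈ 0.991500
step 2 [1y] bond c/2=29/800: DF=(2056717/2000000 − 29/800·(0.991500))/(1+29/800) = 9577/10000 ≈ 0.957700
step 3 [1.5y] bond c/2=29/800: DF=(828989/800000 − 29/800·(0.991500+0.957700))/(1+29/800) = 4659/5000 ≈ 0.931800
step 4 [2y] zero: DF = P = 4447/5000 ≈ 0.889400
step 5 [2.5y] zero: DF = P = 2203/2500 ≈ 0.881200
step 6 [3y] bond c/2=13/800: DF=(7655857/8000000 − 13/800·(0.991500+0.957700+0.931800+0.889400+0.881200))/(1+13/800) = 8673/10000 ≈ 0.867300
step 7 [3.5y] bond c/2=9/800: DF=(7141827/8000000 − 9/800·(0.991500+0.957700+0.931800+0.889400+0.881200+0.867300))/(1+9/800) = 4107/5000 ≈ 0.821400
step 8 [4y] bond c/2=1/40: DF=(192237/200000 − 1/40·(0.991500+0.957700+0.931800+0.889400+0.881200+0.867300+0.821400))/(1+1/40) = 7831/10000 ≈ 0.783100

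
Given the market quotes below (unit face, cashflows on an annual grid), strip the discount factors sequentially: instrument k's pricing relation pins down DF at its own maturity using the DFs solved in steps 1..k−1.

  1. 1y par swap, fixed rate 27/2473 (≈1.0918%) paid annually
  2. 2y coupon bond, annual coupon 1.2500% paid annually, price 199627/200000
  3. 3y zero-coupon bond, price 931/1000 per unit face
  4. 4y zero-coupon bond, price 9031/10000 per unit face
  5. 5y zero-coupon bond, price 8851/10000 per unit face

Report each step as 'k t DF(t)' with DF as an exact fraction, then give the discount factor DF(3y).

step 1 [1y] swap r/1=27/2473: DF=(1 − 27/2473·(0))/(1+27/2473) = 2473/2500 ≈ 0.989200
step 2 [2y] bond c/1=1/80: DF=(199627/200000 − 1/80·(0.989200))/(1+1/80) = 1217/1250 ≈ 0.973600
step 3 [3y] zero: DF = P = 931/1000 ≈ 0.931000
step 4 [4y] zero: DF = P = 9031/10000 ≈ 0.903100
step 5 [5y] zero: DF = P = 8851/10000 ≈ 0.885100

1 1 2473/2500
2 2 1217/1250
3 3 931/1000
4 4 9031/10000
5 5 8851/10000
DF(3y) = 931/1000 ≈ 0.931000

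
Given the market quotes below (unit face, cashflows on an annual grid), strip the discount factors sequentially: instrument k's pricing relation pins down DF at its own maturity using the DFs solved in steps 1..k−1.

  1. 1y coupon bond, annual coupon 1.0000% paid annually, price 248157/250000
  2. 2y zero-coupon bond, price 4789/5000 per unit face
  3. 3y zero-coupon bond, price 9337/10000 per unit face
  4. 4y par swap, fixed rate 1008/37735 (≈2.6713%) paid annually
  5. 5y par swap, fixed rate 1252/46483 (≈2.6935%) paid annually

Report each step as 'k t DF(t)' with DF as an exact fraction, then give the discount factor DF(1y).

1 1 2457/2500
2 2 4789/5000
3 3 9337/10000
4 4 562/625
5 5 2187/2500
DF(1y) = 2457/2500 ≈ 0.982800

step 1 [1y] bond c/1=1/100: DF=(248157/250000 − 1/100·(0))/(1+1/100) = 2457/2500 ≈ 0.982800
step 2 [2y] zero: DF = P = 4789/5000 ≈ 0.957800
step 3 [3y] zero: DF = P = 9337/10000 ≈ 0.933700
step 4 [4y] swap r/1=1008/37735: DF=(1 − 1008/37735·(0.982800+0.957800+0.933700))/(1+1008/37735) = 562/625 ≈ 0.899200
step 5 [5y] swap r/1=1252/46483: DF=(1 − 1252/46483·(0.982800+0.957800+0.933700+0.899200))/(1+1252/46483) = 2187/2500 ≈ 0.874800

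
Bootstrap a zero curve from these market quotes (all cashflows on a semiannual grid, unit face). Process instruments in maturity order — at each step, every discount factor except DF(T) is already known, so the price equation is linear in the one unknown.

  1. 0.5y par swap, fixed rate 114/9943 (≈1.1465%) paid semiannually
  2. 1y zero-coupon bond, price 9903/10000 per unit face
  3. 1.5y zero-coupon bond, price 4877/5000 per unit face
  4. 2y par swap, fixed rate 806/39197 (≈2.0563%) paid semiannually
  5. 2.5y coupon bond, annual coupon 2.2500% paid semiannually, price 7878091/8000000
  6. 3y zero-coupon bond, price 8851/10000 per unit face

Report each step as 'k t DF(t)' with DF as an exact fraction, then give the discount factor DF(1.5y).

1 1/2 9943/10000
2 1 9903/10000
3 3/2 4877/5000
4 2 9597/10000
5 5/2 4651/5000
6 3 8851/10000
DF(1.5y) = 4877/5000 ≈ 0.975400

step 1 [0.5y] swap r/2=57/9943: DF=(1 − 57/9943·(0))/(1+57/9943) = 9943/10000 ≈ 0.994300
step 2 [1y] zero: DF = P = 9903/10000 ≈ 0.990300
step 3 [1.5y] zero: DF = P = 4877/5000 ≈ 0.975400
step 4 [2y] swap r/2=403/39197: DF=(1 − 403/39197·(0.994300+0.990300+0.975400))/(1+403/39197) = 9597/10000 ≈ 0.959700
step 5 [2.5y] bond c/2=9/800: DF=(7878091/8000000 − 9/800·(0.994300+0.990300+0.975400+0.959700))/(1+9/800) = 4651/5000 ≈ 0.930200
step 6 [3y] zero: DF = P = 8851/10000 ≈ 0.885100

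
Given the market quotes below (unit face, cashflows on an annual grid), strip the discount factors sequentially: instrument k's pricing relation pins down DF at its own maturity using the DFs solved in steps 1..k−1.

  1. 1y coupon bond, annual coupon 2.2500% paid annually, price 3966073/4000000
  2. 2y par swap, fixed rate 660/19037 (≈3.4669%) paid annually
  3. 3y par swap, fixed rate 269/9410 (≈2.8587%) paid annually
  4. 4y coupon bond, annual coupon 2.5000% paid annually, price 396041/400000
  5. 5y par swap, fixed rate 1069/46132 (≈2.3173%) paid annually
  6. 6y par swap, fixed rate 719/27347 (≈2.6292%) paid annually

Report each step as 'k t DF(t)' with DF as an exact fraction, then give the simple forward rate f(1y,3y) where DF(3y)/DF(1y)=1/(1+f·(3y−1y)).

step 1 [1y] bond c/1=9/400: DF=(3966073/4000000 − 9/400·(0))/(1+9/400) = 9697/10000 ≈ 0.969700
step 2 [2y] swap r/1=660/19037: DF=(1 − 660/19037·(0.969700))/(1+660/19037) = 467/500 ≈ 0.934000
step 3 [3y] swap r/1=269/9410: DF=(1 − 269/9410·(0.969700+0.934000))/(1+269/9410) = 9193/10000 ≈ 0.919300
step 4 [4y] bond c/1=1/40: DF=(396041/400000 − 1/40·(0.969700+0.934000+0.919300))/(1+1/40) = 8971/10000 ≈ 0.897100
step 5 [5y] swap r/1=1069/46132: DF=(1 − 1069/46132·(0.969700+0.934000+0.919300+0.897100))/(1+1069/46132) = 8931/10000 ≈ 0.893100
step 6 [6y] swap r/1=719/27347: DF=(1 − 719/27347·(0.969700+0.934000+0.919300+0.897100+0.893100))/(1+719/27347) = 4281/5000 ≈ 0.856200

1 1 9697/10000
2 2 467/500
3 3 9193/10000
4 4 8971/10000
5 5 8931/10000
6 6 4281/5000
f(1y,3y) = ((9697/10000)/(9193/10000) − 1)/(2) = 252/9193 ≈ 2.7412%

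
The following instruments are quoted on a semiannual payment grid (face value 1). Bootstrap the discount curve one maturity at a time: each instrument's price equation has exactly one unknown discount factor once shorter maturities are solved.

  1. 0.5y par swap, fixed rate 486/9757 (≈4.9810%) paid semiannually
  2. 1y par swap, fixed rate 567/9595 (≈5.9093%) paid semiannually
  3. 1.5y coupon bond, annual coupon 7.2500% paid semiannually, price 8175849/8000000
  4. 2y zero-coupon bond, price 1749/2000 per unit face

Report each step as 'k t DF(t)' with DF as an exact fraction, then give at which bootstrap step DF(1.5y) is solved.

1 1/2 9757/10000
2 1 9433/10000
3 3/2 9191/10000
4 2 1749/2000
DF(1.5y) is solved at step 3

step 1 [0.5y] swap r/2=243/9757: DF=(1 − 243/9757·(0))/(1+243/9757) = 9757/10000 ≈ 0.975700
step 2 [1y] swap r/2=567/19190: DF=(1 − 567/19190·(0.975700))/(1+567/19190) = 9433/10000 ≈ 0.943300
step 3 [1.5y] bond c/2=29/800: DF=(8175849/8000000 − 29/800·(0.975700+0.943300))/(1+29/800) = 9191/10000 ≈ 0.919100
step 4 [2y] zero: DF = P = 1749/2000 ≈ 0.874500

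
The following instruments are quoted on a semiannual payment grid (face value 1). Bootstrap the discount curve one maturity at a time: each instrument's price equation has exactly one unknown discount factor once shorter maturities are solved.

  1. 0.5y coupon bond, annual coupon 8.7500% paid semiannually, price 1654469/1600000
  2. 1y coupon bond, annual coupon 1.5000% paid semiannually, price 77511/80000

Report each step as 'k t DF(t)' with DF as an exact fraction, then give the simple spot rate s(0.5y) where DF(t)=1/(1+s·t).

1 1/2 9907/10000
2 1 9543/10000
s(0.5y) = (1/(9907/10000) − 1)/(1/2) = 186/9907 ≈ 1.8775%

step 1 [0.5y] bond c/2=7/160: DF=(1654469/1600000 − 7/160·(0))/(1+7/160) = 9907/10000 ≈ 0.990700
step 2 [1y] bond c/2=3/400: DF=(77511/80000 − 3/400·(0.990700))/(1+3/400) = 9543/10000 ≈ 0.954300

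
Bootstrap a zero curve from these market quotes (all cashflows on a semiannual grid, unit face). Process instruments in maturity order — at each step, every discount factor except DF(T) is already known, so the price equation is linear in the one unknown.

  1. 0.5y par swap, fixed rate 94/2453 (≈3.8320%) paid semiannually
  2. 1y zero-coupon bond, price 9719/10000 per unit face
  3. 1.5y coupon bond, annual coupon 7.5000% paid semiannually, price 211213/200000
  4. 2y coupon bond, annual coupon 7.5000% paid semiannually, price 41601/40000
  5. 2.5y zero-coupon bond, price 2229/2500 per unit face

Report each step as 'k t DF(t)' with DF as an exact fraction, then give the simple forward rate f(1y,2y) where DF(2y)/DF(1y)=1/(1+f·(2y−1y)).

step 1 [0.5y] swap r/2=47/2453: DF=(1 − 47/2453·(0))/(1+47/2453) = 2453/2500 ≈ 0.981200
step 2 [1y] zero: DF = P = 9719/10000 ≈ 0.971900
step 3 [1.5y] bond c/2=3/80: DF=(211213/200000 − 3/80·(0.981200+0.971900))/(1+3/80) = 9473/10000 ≈ 0.947300
step 4 [2y] bond c/2=3/80: DF=(41601/40000 − 3/80·(0.981200+0.971900+0.947300))/(1+3/80) = 561/625 ≈ 0.897600
step 5 [2.5y] zero: DF = P = 2229/2500 ≈ 0.891600

1 1/2 2453/2500
2 1 9719/10000
3 3/2 9473/10000
4 2 561/625
5 5/2 2229/2500
f(1y,2y) = ((9719/10000)/(561/625) − 1)/(1) = 743/8976 ≈ 8.2776%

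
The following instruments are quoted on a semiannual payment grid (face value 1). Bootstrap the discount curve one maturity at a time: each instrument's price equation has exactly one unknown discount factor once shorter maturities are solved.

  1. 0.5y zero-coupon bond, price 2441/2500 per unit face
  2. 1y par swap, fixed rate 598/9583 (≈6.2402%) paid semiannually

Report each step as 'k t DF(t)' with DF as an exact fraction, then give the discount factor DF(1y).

step 1 [0.5y] zero: DF = P = 2441/2500 ≈ 0.976400
step 2 [1y] swap r/2=299/9583: DF=(1 − 299/9583·(0.976400))/(1+299/9583) = 4701/5000 ≈ 0.940200

1 1/2 2441/2500
2 1 4701/5000
DF(1y) = 4701/5000 ≈ 0.940200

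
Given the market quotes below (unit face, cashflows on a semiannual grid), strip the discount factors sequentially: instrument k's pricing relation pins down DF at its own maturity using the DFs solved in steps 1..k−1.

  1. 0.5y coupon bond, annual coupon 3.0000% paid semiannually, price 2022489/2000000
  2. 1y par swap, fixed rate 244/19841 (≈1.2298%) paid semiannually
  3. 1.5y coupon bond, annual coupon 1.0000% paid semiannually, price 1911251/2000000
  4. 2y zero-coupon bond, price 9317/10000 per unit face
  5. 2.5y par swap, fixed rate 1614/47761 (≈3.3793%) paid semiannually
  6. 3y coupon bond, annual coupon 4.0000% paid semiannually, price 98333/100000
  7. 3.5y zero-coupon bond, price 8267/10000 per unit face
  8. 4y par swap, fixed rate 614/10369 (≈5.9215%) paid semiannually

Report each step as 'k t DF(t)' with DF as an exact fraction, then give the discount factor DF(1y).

1 1/2 9963/10000
2 1 4939/5000
3 3/2 941/1000
4 2 9317/10000
5 5/2 9193/10000
6 3 544/625
7 7/2 8267/10000
8 4 7851/10000
DF(1y) = 4939/5000 ≈ 0.987800

step 1 [0.5y] bond c/2=3/200: DF=(2022489/2000000 − 3/200·(0))/(1+3/200) = 9963/10000 ≈ 0.996300
step 2 [1y] swap r/2=122/19841: DF=(1 − 122/19841·(0.996300))/(1+122/19841) = 4939/5000 ≈ 0.987800
step 3 [1.5y] bond c/2=1/200: DF=(1911251/2000000 − 1/200·(0.996300+0.987800))/(1+1/200) = 941/1000 ≈ 0.941000
step 4 [2y] zero: DF = P = 9317/10000 ≈ 0.931700
step 5 [2.5y] swap r/2=807/47761: DF=(1 − 807/47761·(0.996300+0.987800+0.941000+0.931700))/(1+807/47761) = 9193/10000 ≈ 0.919300
step 6 [3y] bond c/2=1/50: DF=(98333/100000 − 1/50·(0.996300+0.987800+0.941000+0.931700+0.919300))/(1+1/50) = 544/625 ≈ 0.870400
step 7 [3.5y] zero: DF = P = 8267/10000 ≈ 0.826700
step 8 [4y] swap r/2=307/10369: DF=(1 − 307/10369·(0.996300+0.987800+0.941000+0.931700+0.919300+0.870400+0.826700))/(1+307/10369) = 7851/10000 ≈ 0.785100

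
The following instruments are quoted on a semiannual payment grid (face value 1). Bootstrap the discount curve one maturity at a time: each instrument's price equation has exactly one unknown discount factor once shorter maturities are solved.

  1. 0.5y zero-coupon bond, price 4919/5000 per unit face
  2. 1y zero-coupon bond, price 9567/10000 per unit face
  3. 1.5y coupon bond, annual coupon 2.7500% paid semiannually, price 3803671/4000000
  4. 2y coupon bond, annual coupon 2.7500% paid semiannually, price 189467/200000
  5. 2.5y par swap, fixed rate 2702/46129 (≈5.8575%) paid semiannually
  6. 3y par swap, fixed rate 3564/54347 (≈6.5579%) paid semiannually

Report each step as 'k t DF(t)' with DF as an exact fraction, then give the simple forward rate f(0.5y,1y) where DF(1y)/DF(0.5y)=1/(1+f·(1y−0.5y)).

step 1 [0.5y] zero: DF = P = 4919/5000 ≈ 0.983800
step 2 [1y] zero: DF = P = 9567/10000 ≈ 0.956700
step 3 [1.5y] bond c/2=11/800: DF=(3803671/4000000 − 11/800·(0.983800+0.956700))/(1+11/800) = 9117/10000 ≈ 0.911700
step 4 [2y] bond c/2=11/800: DF=(189467/200000 − 11/800·(0.983800+0.956700+0.911700))/(1+11/800) = 4479/5000 ≈ 0.895800
step 5 [2.5y] swap r/2=1351/46129: DF=(1 − 1351/46129·(0.983800+0.956700+0.911700+0.895800))/(1+1351/46129) = 8649/10000 ≈ 0.864900
step 6 [3y] swap r/2=1782/54347: DF=(1 − 1782/54347·(0.983800+0.956700+0.911700+0.895800+0.864900))/(1+1782/54347) = 4109/5000 ≈ 0.821800

1 1/2 4919/5000
2 1 9567/10000
3 3/2 9117/10000
4 2 4479/5000
5 5/2 8649/10000
6 3 4109/5000
f(0.5y,1y) = ((4919/5000)/(9567/10000) − 1)/(1/2) = 542/9567 ≈ 5.6653%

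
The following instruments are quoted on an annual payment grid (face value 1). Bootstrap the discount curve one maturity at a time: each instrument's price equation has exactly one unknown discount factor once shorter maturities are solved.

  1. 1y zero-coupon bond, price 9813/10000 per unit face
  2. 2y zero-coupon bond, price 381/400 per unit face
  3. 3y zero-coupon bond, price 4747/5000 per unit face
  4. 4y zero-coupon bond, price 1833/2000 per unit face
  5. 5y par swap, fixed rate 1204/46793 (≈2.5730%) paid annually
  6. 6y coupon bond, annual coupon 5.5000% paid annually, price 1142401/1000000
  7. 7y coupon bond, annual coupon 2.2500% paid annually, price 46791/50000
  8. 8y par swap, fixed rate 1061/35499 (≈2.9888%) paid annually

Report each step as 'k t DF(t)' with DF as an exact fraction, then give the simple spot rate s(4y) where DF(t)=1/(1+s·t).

step 1 [1y] zero: DF = P = 9813/10000 ≈ 0.981300
step 2 [2y] zero: DF = P = 381/400 ≈ 0.952500
step 3 [3y] zero: DF = P = 4747/5000 ≈ 0.949400
step 4 [4y] zero: DF = P = 1833/2000 ≈ 0.916500
step 5 [5y] swap r/1=1204/46793: DF=(1 − 1204/46793·(0.981300+0.952500+0.949400+0.916500))/(1+1204/46793) = 2199/2500 ≈ 0.879600
step 6 [6y] bond c/1=11/200: DF=(1142401/1000000 − 11/200·(0.981300+0.952500+0.949400+0.916500+0.879600))/(1+11/200) = 8389/10000 ≈ 0.838900
step 7 [7y] bond c/1=9/400: DF=(46791/50000 − 9/400·(0.981300+0.952500+0.949400+0.916500+0.879600+0.838900))/(1+9/400) = 3969/5000 ≈ 0.793800
step 8 [8y] swap r/1=1061/35499: DF=(1 − 1061/35499·(0.981300+0.952500+0.949400+0.916500+0.879600+0.838900+0.793800))/(1+1061/35499) = 3939/5000 ≈ 0.787800

1 1 9813/10000
2 2 381/400
3 3 4747/5000
4 4 1833/2000
5 5 2199/2500
6 6 8389/10000
7 7 3969/5000
8 8 3939/5000
s(4y) = (1/(1833/2000) − 1)/(4) = 167/7332 ≈ 2.2777%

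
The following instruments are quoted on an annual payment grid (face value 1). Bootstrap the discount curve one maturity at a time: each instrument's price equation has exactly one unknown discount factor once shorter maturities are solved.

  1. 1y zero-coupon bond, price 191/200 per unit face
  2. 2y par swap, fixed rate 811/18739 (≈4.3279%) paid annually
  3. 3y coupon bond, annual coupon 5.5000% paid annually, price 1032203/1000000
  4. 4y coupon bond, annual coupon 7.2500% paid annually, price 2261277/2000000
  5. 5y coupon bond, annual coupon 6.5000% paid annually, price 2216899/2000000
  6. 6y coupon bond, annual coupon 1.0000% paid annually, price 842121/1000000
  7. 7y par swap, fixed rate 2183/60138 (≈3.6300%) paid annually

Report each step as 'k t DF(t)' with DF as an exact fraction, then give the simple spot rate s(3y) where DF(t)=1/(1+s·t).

step 1 [1y] zero: DF = P = 191/200 ≈ 0.955000
step 2 [2y] swap r/1=811/18739: DF=(1 − 811/18739·(0.955000))/(1+811/18739) = 9189/10000 ≈ 0.918900
step 3 [3y] bond c/1=11/200: DF=(1032203/1000000 − 11/200·(0.955000+0.918900))/(1+11/200) = 8807/10000 ≈ 0.880700
step 4 [4y] bond c/1=29/400: DF=(2261277/2000000 − 29/400·(0.955000+0.918900+0.880700))/(1+29/400) = 217/250 ≈ 0.868000
step 5 [5y] bond c/1=13/200: DF=(2216899/2000000 − 13/200·(0.955000+0.918900+0.880700+0.868000))/(1+13/200) = 8197/10000 ≈ 0.819700
step 6 [6y] bond c/1=1/100: DF=(842121/1000000 − 1/100·(0.955000+0.918900+0.880700+0.868000+0.819700))/(1+1/100) = 3949/5000 ≈ 0.789800
step 7 [7y] swap r/1=2183/60138: DF=(1 − 2183/60138·(0.955000+0.918900+0.880700+0.868000+0.819700+0.789800))/(1+2183/60138) = 7817/10000 ≈ 0.781700

1 1 191/200
2 2 9189/10000
3 3 8807/10000
4 4 217/250
5 5 8197/10000
6 6 3949/5000
7 7 7817/10000
s(3y) = (1/(8807/10000) − 1)/(3) = 1193/26421 ≈ 4.5153%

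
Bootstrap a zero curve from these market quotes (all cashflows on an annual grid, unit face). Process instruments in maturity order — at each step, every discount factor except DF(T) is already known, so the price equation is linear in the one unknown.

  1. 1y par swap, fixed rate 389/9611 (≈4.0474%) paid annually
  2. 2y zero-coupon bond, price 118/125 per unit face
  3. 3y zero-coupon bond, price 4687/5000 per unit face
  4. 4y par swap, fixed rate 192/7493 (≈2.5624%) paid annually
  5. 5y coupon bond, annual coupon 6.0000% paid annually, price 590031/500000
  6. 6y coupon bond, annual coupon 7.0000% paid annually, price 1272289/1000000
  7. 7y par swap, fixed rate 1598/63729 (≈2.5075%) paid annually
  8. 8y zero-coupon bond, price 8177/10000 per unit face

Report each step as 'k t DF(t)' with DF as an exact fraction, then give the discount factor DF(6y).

1 1 9611/10000
2 2 118/125
3 3 4687/5000
4 4 113/125
5 5 2253/2500
6 6 177/200
7 7 4201/5000
8 8 8177/10000
DF(6y) = 177/200 ≈ 0.885000

step 1 [1y] swap r/1=389/9611: DF=(1 − 389/9611·(0))/(1+389/9611) = 9611/10000 ≈ 0.961100
step 2 [2y] zero: DF = P = 118/125 ≈ 0.944000
step 3 [3y] zero: DF = P = 4687/5000 ≈ 0.937400
step 4 [4y] swap r/1=192/7493: DF=(1 − 192/7493·(0.961100+0.944000+0.937400))/(1+192/7493) = 113/125 ≈ 0.904000
step 5 [5y] bond c/1=3/50: DF=(590031/500000 − 3/50·(0.961100+0.944000+0.937400+0.904000))/(1+3/50) = 2253/2500 ≈ 0.901200
step 6 [6y] bond c/1=7/100: DF=(1272289/1000000 − 7/100·(0.961100+0.944000+0.937400+0.904000+0.901200))/(1+7/100) = 177/200 ≈ 0.885000
step 7 [7y] swap r/1=1598/63729: DF=(1 − 1598/63729·(0.961100+0.944000+0.937400+0.904000+0.901200+0.885000))/(1+1598/63729) = 4201/5000 ≈ 0.840200
step 8 [8y] zero: DF = P = 8177/10000 ≈ 0.817700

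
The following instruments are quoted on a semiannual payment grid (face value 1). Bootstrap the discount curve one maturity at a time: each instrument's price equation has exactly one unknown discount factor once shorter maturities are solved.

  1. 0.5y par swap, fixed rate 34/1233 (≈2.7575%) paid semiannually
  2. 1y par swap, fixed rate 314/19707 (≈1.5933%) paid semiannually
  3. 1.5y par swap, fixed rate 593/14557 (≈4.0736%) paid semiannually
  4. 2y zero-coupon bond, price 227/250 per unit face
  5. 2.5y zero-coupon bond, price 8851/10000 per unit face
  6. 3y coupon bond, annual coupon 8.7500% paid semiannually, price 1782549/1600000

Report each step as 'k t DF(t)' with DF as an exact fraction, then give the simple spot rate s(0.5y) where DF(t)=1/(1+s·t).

1 1/2 1233/1250
2 1 9843/10000
3 3/2 9407/10000
4 2 227/250
5 5/2 8851/10000
6 3 4351/5000
s(0.5y) = (1/(1233/1250) − 1)/(1/2) = 34/1233 ≈ 2.7575%

step 1 [0.5y] swap r/2=17/1233: DF=(1 − 17/1233·(0))/(1+17/1233) = 1233/1250 ≈ 0.986400
step 2 [1y] swap r/2=157/19707: DF=(1 − 157/19707·(0.986400))/(1+157/19707) = 9843/10000 ≈ 0.984300
step 3 [1.5y] swap r/2=593/29114: DF=(1 − 593/29114·(0.986400+0.984300))/(1+593/29114) = 9407/10000 ≈ 0.940700
step 4 [2y] zero: DF = P = 227/250 ≈ 0.908000
step 5 [2.5y] zero: DF = P = 8851/10000 ≈ 0.885100
step 6 [3y] bond c/2=7/160: DF=(1782549/1600000 − 7/160·(0.986400+0.984300+0.940700+0.908000+0.885100))/(1+7/160) = 4351/5000 ≈ 0.870200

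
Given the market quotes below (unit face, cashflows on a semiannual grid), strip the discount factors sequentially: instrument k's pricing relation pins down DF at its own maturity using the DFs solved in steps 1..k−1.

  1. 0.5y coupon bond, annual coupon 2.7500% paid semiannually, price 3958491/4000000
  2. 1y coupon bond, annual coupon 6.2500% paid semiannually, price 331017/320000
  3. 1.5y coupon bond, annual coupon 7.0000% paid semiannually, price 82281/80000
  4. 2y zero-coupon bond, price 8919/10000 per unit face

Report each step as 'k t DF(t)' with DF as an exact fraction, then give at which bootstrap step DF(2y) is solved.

step 1 [0.5y] bond c/2=11/800: DF=(3958491/4000000 − 11/800·(0))/(1+11/800) = 4881/5000 ≈ 0.976200
step 2 [1y] bond c/2=1/32: DF=(331017/320000 − 1/32·(0.976200))/(1+1/32) = 1947/2000 ≈ 0.973500
step 3 [1.5y] bond c/2=7/200: DF=(82281/80000 − 7/200·(0.976200+0.973500))/(1+7/200) = 4639/5000 ≈ 0.927800
step 4 [2y] zero: DF = P = 8919/10000 ≈ 0.891900

1 1/2 4881/5000
2 1 1947/2000
3 3/2 4639/5000
4 2 8919/10000
DF(2y) is solved at step 4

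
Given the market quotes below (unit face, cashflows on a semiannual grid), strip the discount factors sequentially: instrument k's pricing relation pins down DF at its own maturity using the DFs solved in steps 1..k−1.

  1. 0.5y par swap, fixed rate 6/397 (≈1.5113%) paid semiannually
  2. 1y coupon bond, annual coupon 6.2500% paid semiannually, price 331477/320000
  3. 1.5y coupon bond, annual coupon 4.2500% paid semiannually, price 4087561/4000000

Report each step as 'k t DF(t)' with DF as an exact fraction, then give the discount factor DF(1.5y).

step 1 [0.5y] swap r/2=3/397: DF=(1 − 3/397·(0))/(1+3/397) = 397/400 ≈ 0.992500
step 2 [1y] bond c/2=1/32: DF=(331477/320000 − 1/32·(0.992500))/(1+1/32) = 609/625 ≈ 0.974400
step 3 [1.5y] bond c/2=17/800: DF=(4087561/4000000 − 17/800·(0.992500+0.974400))/(1+17/800) = 9597/10000 ≈ 0.959700

1 1/2 397/400
2 1 609/625
3 3/2 9597/10000
DF(1.5y) = 9597/10000 ≈ 0.959700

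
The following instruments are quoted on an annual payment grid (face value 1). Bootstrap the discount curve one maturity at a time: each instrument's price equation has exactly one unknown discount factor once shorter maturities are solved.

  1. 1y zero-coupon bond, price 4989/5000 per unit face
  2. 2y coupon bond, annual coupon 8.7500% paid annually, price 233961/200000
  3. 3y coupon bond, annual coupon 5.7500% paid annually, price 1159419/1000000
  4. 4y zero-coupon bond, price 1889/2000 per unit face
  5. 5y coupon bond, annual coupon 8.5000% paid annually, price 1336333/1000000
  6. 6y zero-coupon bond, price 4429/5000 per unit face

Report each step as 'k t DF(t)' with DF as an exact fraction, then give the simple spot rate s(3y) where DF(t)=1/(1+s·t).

1 1 4989/5000
2 2 4977/5000
3 3 247/250
4 4 1889/2000
5 5 9241/10000
6 6 4429/5000
s(3y) = (1/(247/250) − 1)/(3) = 1/247 ≈ 0.4049%

step 1 [1y] zero: DF = P = 4989/5000 ≈ 0.997800
step 2 [2y] bond c/1=7/80: DF=(233961/200000 − 7/80·(0.997800))/(1+7/80) = 4977/5000 ≈ 0.995400
step 3 [3y] bond c/1=23/400: DF=(1159419/1000000 − 23/400·(0.997800+0.995400))/(1+23/400) = 247/250 ≈ 0.988000
step 4 [4y] zero: DF = P = 1889/2000 ≈ 0.944500
step 5 [5y] bond c/1=17/200: DF=(1336333/1000000 − 17/200·(0.997800+0.995400+0.988000+0.944500))/(1+17/200) = 9241/10000 ≈ 0.924100
step 6 [6y] zero: DF = P = 4429/5000 ≈ 0.885800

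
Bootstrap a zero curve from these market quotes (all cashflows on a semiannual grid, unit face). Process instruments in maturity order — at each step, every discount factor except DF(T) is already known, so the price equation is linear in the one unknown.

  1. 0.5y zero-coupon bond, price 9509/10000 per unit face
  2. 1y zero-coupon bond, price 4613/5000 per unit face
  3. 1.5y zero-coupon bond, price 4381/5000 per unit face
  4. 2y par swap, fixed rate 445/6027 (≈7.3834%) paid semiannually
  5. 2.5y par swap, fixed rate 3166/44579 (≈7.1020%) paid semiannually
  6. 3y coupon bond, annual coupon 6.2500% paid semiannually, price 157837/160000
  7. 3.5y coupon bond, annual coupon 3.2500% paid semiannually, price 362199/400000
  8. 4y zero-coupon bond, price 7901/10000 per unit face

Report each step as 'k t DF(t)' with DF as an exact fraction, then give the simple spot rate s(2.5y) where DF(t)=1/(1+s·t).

step 1 [0.5y] zero: DF = P = 9509/10000 ≈ 0.950900
step 2 [1y] zero: DF = P = 4613/5000 ≈ 0.922600
step 3 [1.5y] zero: DF = P = 4381/5000 ≈ 0.876200
step 4 [2y] swap r/2=445/12054: DF=(1 − 445/12054·(0.950900+0.922600+0.876200))/(1+445/12054) = 1733/2000 ≈ 0.866500
step 5 [2.5y] swap r/2=1583/44579: DF=(1 − 1583/44579·(0.950900+0.922600+0.876200+0.866500))/(1+1583/44579) = 8417/10000 ≈ 0.841700
step 6 [3y] bond c/2=1/32: DF=(157837/160000 − 1/32·(0.950900+0.922600+0.876200+0.866500+0.841700))/(1+1/32) = 1643/2000 ≈ 0.821500
step 7 [3.5y] bond c/2=13/800: DF=(362199/400000 − 13/800·(0.950900+0.922600+0.876200+0.866500+0.841700+0.821500))/(1+13/800) = 4033/5000 ≈ 0.806600
step 8 [4y] zero: DF = P = 7901/10000 ≈ 0.790100

1 1/2 9509/10000
2 1 4613/5000
3 3/2 4381/5000
4 2 1733/2000
5 5/2 8417/10000
6 3 1643/2000
7 7/2 4033/5000
8 4 7901/10000
s(2.5y) = (1/(8417/10000) − 1)/(5/2) = 3166/42085 ≈ 7.5229%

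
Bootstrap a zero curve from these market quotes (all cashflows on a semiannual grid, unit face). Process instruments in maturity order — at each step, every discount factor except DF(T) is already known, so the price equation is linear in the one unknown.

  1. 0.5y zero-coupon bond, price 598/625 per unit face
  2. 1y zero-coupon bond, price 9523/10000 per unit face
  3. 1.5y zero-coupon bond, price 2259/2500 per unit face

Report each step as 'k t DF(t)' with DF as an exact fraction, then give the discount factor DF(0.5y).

step 1 [0.5y] zero: DF = P = 598/625 ≈ 0.956800
step 2 [1y] zero: DF = P = 9523/10000 ≈ 0.952300
step 3 [1.5y] zero: DF = P = 2259/2500 ≈ 0.903600

1 1/2 598/625
2 1 9523/10000
3 3/2 2259/2500
DF(0.5y) = 598/625 ≈ 0.956800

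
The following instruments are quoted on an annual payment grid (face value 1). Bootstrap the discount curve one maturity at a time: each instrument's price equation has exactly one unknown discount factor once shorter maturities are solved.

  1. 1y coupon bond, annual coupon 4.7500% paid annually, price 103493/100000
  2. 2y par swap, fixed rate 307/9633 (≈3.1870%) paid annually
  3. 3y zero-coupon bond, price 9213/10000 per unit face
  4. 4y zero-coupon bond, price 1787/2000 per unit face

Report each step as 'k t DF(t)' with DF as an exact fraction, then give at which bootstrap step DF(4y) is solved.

1 1 247/250
2 2 4693/5000
3 3 9213/10000
4 4 1787/2000
DF(4y) is solved at step 4

step 1 [1y] bond c/1=19/400: DF=(103493/100000 − 19/400·(0))/(1+19/400) = 247/250 ≈ 0.988000
step 2 [2y] swap r/1=307/9633: DF=(1 − 307/9633·(0.988000))/(1+307/9633) = 4693/5000 ≈ 0.938600
step 3 [3y] zero: DF = P = 9213/10000 ≈ 0.921300
step 4 [4y] zero: DF = P = 1787/2000 ≈ 0.893500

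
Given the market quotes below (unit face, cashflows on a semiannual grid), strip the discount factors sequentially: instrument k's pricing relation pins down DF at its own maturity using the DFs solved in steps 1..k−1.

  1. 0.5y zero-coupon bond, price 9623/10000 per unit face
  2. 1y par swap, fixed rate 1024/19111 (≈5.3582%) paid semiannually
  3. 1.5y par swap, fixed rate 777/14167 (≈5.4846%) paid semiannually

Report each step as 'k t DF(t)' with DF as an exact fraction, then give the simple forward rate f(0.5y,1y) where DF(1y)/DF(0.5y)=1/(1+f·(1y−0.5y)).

step 1 [0.5y] zero: DF = P = 9623/10000 ≈ 0.962300
step 2 [1y] swap r/2=512/19111: DF=(1 − 512/19111·(0.962300))/(1+512/19111) = 593/625 ≈ 0.948800
step 3 [1.5y] swap r/2=777/28334: DF=(1 − 777/28334·(0.962300+0.948800))/(1+777/28334) = 9223/10000 ≈ 0.922300

1 1/2 9623/10000
2 1 593/625
3 3/2 9223/10000
f(0.5y,1y) = ((9623/10000)/(593/625) − 1)/(1/2) = 135/4744 ≈ 2.8457%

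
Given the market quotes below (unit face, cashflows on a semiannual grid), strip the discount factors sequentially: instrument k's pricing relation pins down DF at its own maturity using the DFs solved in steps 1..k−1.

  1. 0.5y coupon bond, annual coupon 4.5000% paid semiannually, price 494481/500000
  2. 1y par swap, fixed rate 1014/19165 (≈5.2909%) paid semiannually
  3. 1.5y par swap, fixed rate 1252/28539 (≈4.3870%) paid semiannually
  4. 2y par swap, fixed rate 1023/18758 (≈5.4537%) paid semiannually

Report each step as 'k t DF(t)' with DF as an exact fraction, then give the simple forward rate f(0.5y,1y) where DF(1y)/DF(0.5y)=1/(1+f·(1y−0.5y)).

step 1 [0.5y] bond c/2=9/400: DF=(494481/500000 − 9/400·(0))/(1+9/400) = 1209/1250 ≈ 0.967200
step 2 [1y] swap r/2=507/19165: DF=(1 − 507/19165·(0.967200))/(1+507/19165) = 9493/10000 ≈ 0.949300
step 3 [1.5y] swap r/2=626/28539: DF=(1 − 626/28539·(0.967200+0.949300))/(1+626/28539) = 4687/5000 ≈ 0.937400
step 4 [2y] swap r/2=1023/37516: DF=(1 − 1023/37516·(0.967200+0.949300+0.937400))/(1+1023/37516) = 8977/10000 ≈ 0.897700

1 1/2 1209/1250
2 1 9493/10000
3 3/2 4687/5000
4 2 8977/10000
f(0.5y,1y) = ((1209/1250)/(9493/10000) − 1)/(1/2) = 358/9493 ≈ 3.7712%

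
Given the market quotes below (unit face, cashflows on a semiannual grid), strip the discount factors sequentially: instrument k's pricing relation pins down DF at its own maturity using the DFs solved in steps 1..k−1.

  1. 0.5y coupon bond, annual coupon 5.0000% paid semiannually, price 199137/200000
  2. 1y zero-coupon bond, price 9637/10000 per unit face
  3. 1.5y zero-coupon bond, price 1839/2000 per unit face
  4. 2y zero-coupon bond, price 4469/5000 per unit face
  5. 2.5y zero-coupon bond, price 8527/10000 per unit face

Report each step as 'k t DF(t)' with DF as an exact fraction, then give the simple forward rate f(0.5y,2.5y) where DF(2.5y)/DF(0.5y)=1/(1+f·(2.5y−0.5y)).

step 1 [0.5y] bond c/2=1/40: DF=(199137/200000 − 1/40·(0))/(1+1/40) = 4857/5000 ≈ 0.971400
step 2 [1y] zero: DF = P = 9637/10000 ≈ 0.963700
step 3 [1.5y] zero: DF = P = 1839/2000 ≈ 0.919500
step 4 [2y] zero: DF = P = 4469/5000 ≈ 0.893800
step 5 [2.5y] zero: DF = P = 8527/10000 ≈ 0.852700

1 1/2 4857/5000
2 1 9637/10000
3 3/2 1839/2000
4 2 4469/5000
5 5/2 8527/10000
f(0.5y,2.5y) = ((4857/5000)/(8527/10000) − 1)/(2) = 1187/17054 ≈ 6.9602%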